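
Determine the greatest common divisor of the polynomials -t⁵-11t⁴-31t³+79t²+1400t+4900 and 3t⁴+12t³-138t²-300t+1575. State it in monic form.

By polynomial division,
  -t⁵-11t⁴-31t³+79t²+1400t+4900 = (-(1/3)t-7/3)(3t⁴+12t³-138t²-300t+1575) + (-49t³-343t²+1225t+8575)
  3t⁴+12t³-138t²-300t+1575 = (-(3/49)t+9/49)(-49t³-343t²+1225t+8575) + (0)
Last nonzero remainder: -49t³-343t²+1225t+8575. Dividing through by -49 gives the monic gcd t³+7t²-25t-175.

t³+7t²-25t-175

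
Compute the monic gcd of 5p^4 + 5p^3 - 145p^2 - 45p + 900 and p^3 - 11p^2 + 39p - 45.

Euclidean algorithm in ℚ[p]:
  5p^4 + 5p^3 - 145p^2 - 45p + 900 = (5p + 60)(p^3 - 11p^2 + 39p - 45) + (320p^2 - 2160p + 3600)
  p^3 - 11p^2 + 39p - 45 = ((1/320)p - 17/1280)(320p^2 - 2160p + 3600) + (-(15/16)p + 45/16)
  320p^2 - 2160p + 3600 = (-(1024/3)p + 1280)(-(15/16)p + 45/16) + (0)
Last nonzero remainder: -(15/16)p + 45/16. Dividing through by -15/16 gives the monic gcd p - 3.

p - 3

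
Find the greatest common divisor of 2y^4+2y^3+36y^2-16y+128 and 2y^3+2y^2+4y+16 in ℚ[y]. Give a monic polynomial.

y^2-y+4

By polynomial division,
  2y^4+2y^3+36y^2-16y+128 = (y)(2y^3+2y^2+4y+16) + (32y^2-32y+128)
  2y^3+2y^2+4y+16 = ((1/16)y+1/8)(32y^2-32y+128) + (0)
Last nonzero remainder: 32y^2-32y+128. Dividing through by 32 gives the monic gcd y^2-y+4.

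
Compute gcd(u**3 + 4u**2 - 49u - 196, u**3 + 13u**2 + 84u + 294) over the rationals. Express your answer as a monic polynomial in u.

u + 7

Repeated division with remainder:
  u**3 + 4u**2 - 49u - 196 = (u**3 + 13u**2 + 84u + 294) + (-9u**2 - 133u - 490)
  u**3 + 13u**2 + 84u + 294 = (-(1/9)u + 16/81)(-9u**2 - 133u - 490) + ((4522/81)u + 31654/81)
  -9u**2 - 133u - 490 = (-(729/4522)u - 405/323)((4522/81)u + 31654/81) + (0)
Last nonzero remainder: (4522/81)u + 31654/81. Dividing through by 4522/81 gives the monic gcd u + 7.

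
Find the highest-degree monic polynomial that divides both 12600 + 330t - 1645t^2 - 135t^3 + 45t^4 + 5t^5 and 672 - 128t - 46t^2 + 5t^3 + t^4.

42 + 13t + t^2

By polynomial division,
  5t^5 + 45t^4 - 135t^3 - 1645t^2 + 330t + 12600 = (5t + 20)(t^4 + 5t^3 - 46t^2 - 128t + 672) + (-5t^3 - 85t^2 - 470t - 840)
  t^4 + 5t^3 - 46t^2 - 128t + 672 = (-(1/5)t + 12/5)(-5t^3 - 85t^2 - 470t - 840) + (64t^2 + 832t + 2688)
  -5t^3 - 85t^2 - 470t - 840 = (-(5/64)t - 5/16)(64t^2 + 832t + 2688) + (0)
Last nonzero remainder: 64t^2 + 832t + 2688. Dividing through by 64 gives the monic gcd t^2 + 13t + 42.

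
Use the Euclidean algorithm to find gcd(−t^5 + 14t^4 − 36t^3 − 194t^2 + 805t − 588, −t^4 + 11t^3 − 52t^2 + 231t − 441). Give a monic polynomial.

t^2 − 10t + 21

Repeated division with remainder:
  −t^5 + 14t^4 − 36t^3 − 194t^2 + 805t − 588 = (t − 3)(−t^4 + 11t^3 − 52t^2 + 231t − 441) + (49t^3 − 581t^2 + 1939t − 1911)
  −t^4 + 11t^3 − 52t^2 + 231t − 441 = (−(1/49)t − 6/343)(49t^3 − 581t^2 + 1939t − 1911) + (−(1107/49)t^2 + (11070/49)t − 3321/7)
  49t^3 − 581t^2 + 1939t − 1911 = (−(2401/1107)t + 4459/1107)(−(1107/49)t^2 + (11070/49)t − 3321/7) + (0)
Last nonzero remainder: −(1107/49)t^2 + (11070/49)t − 3321/7. Dividing through by −1107/49 gives the monic gcd t^2 − 10t + 21.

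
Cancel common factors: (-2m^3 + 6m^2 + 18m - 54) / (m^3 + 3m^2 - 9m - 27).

(-2m + 6)/(m + 3)

Repeated division with remainder:
  -2m^3 + 6m^2 + 18m - 54 = (-2)(m^3 + 3m^2 - 9m - 27) + (12m^2 - 108)
  m^3 + 3m^2 - 9m - 27 = ((1/12)m + 1/4)(12m^2 - 108) + (0)
Last nonzero remainder: 12m^2 - 108. Dividing through by 12 gives the monic gcd m^2 - 9.
Cancel m^2 - 9 from numerator and denominator to get the reduced form.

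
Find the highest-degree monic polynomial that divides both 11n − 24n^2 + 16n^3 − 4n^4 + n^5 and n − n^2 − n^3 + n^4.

n − 2n^2 + n^3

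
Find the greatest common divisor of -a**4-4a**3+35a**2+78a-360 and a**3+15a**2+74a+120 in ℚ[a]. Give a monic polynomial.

a**2+11a+30

Apply the Euclidean algorithm:
  -a**4-4a**3+35a**2+78a-360 = (-a+11)(a**3+15a**2+74a+120) + (-56a**2-616a-1680)
  a**3+15a**2+74a+120 = (-(1/56)a-1/14)(-56a**2-616a-1680) + (0)
Last nonzero remainder: -56a**2-616a-1680. Dividing through by -56 gives the monic gcd a**2+11a+30.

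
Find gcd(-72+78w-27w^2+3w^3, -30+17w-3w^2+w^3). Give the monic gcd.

-2+w

Euclidean algorithm in ℚ[w]:
  3w^3-27w^2+78w-72 = (3)(w^3-3w^2+17w-30) + (-18w^2+27w+18)
  w^3-3w^2+17w-30 = (-(1/18)w+1/12)(-18w^2+27w+18) + ((63/4)w-63/2)
  -18w^2+27w+18 = (-(8/7)w-4/7)((63/4)w-63/2) + (0)
Last nonzero remainder: (63/4)w-63/2. Dividing through by 63/4 gives the monic gcd w-2.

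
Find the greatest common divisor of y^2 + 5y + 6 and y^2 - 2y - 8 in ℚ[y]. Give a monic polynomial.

Repeated division with remainder:
  y^2 + 5y + 6 = (y^2 - 2y - 8) + (7y + 14)
  y^2 - 2y - 8 = ((1/7)y - 4/7)(7y + 14) + (0)
Last nonzero remainder: 7y + 14. Dividing through by 7 gives the monic gcd y + 2.

y + 2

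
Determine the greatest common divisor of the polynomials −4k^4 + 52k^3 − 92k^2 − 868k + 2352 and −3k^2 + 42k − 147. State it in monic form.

k^2 − 14k + 49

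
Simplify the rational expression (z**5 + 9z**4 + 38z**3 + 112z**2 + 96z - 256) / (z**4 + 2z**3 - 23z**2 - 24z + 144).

Repeated division with remainder:
  z**5 + 9z**4 + 38z**3 + 112z**2 + 96z - 256 = (z + 7)(z**4 + 2z**3 - 23z**2 - 24z + 144) + (47z**3 + 297z**2 + 120z - 1264)
  z**4 + 2z**3 - 23z**2 - 24z + 144 = ((1/47)z - 203/2209)(47z**3 + 297z**2 + 120z - 1264) + ((3844/2209)z**2 + (30752/2209)z + 61504/2209)
  47z**3 + 297z**2 + 120z - 1264 = ((103823/3844)z - 174511/3844)((3844/2209)z**2 + (30752/2209)z + 61504/2209) + (0)
Last nonzero remainder: (3844/2209)z**2 + (30752/2209)z + 61504/2209. Dividing through by 3844/2209 gives the monic gcd z**2 + 8z + 16.
Cancel z**2 + 8z + 16 from numerator and denominator to get the reduced form.

(z**3 + z**2 + 14z - 16)/(z**2 - 6z + 9)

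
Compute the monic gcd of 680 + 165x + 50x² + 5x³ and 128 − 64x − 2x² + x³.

Repeated division with remainder:
  5x³ + 50x² + 165x + 680 = (5)(x³ − 2x² − 64x + 128) + (60x² + 485x + 40)
  x³ − 2x² − 64x + 128 = ((1/60)x − 121/720)(60x² + 485x + 40) + ((2425/144)x + 2425/18)
  60x² + 485x + 40 = ((1728/485)x + 144/485)((2425/144)x + 2425/18) + (0)
Last nonzero remainder: (2425/144)x + 2425/18. Dividing through by 2425/144 gives the monic gcd x + 8.

8 + x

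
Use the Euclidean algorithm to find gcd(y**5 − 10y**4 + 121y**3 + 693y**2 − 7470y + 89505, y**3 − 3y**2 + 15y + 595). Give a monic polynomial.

y**2 − 10y + 85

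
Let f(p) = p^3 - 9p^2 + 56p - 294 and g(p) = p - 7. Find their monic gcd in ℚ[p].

p - 7

By polynomial division,
  p^3 - 9p^2 + 56p - 294 = (p^2 - 2p + 42)(p - 7) + (0)
The last nonzero remainder p - 7 is already monic.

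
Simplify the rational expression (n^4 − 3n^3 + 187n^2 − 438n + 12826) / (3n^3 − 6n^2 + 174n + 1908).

Euclidean algorithm in ℚ[n]:
  n^4 − 3n^3 + 187n^2 − 438n + 12826 = ((1/3)n − 1/3)(3n^3 − 6n^2 + 174n + 1908) + (127n^2 − 1016n + 13462)
  3n^3 − 6n^2 + 174n + 1908 = ((3/127)n + 18/127)(127n^2 − 1016n + 13462) + (0)
Last nonzero remainder: 127n^2 − 1016n + 13462. Dividing through by 127 gives the monic gcd n^2 − 8n + 106.
Cancel n^2 − 8n + 106 from numerator and denominator to get the reduced form.

(n^2 + 5n + 121)/(3n + 18)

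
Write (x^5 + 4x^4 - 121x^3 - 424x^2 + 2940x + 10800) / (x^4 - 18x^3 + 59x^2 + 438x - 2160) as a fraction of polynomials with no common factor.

(x^2 + 14x + 40)/(x - 8)

Repeated division with remainder:
  x^5 + 4x^4 - 121x^3 - 424x^2 + 2940x + 10800 = (x + 22)(x^4 - 18x^3 + 59x^2 + 438x - 2160) + (216x^3 - 2160x^2 - 4536x + 58320)
  x^4 - 18x^3 + 59x^2 + 438x - 2160 = ((1/216)x - 1/27)(216x^3 - 2160x^2 - 4536x + 58320) + (0)
Last nonzero remainder: 216x^3 - 2160x^2 - 4536x + 58320. Dividing through by 216 gives the monic gcd x^3 - 10x^2 - 21x + 270.
Cancel x^3 - 10x^2 - 21x + 270 from numerator and denominator to get the reduced form.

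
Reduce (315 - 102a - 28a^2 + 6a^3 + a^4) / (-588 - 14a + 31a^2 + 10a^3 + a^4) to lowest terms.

Euclidean algorithm in ℚ[a]:
  a^4 + 6a^3 - 28a^2 - 102a + 315 = (a^4 + 10a^3 + 31a^2 - 14a - 588) + (-4a^3 - 59a^2 - 88a + 903)
  a^4 + 10a^3 + 31a^2 - 14a - 588 = (-(1/4)a + 19/16)(-4a^3 - 59a^2 - 88a + 903) + ((1265/16)a^2 + (1265/4)a - 26565/16)
  -4a^3 - 59a^2 - 88a + 903 = (-(64/1265)a - 688/1265)((1265/16)a^2 + (1265/4)a - 26565/16) + (0)
Last nonzero remainder: (1265/16)a^2 + (1265/4)a - 26565/16. Dividing through by 1265/16 gives the monic gcd a^2 + 4a - 21.
Cancel a^2 + 4a - 21 from numerator and denominator to get the reduced form.

(-15 + 2a + a^2)/(28 + 6a + a^2)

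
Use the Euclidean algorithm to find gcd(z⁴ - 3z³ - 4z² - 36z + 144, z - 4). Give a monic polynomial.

By polynomial division,
  z⁴ - 3z³ - 4z² - 36z + 144 = (z³ + z² - 36)(z - 4) + (0)
The last nonzero remainder z - 4 is already monic.

z - 4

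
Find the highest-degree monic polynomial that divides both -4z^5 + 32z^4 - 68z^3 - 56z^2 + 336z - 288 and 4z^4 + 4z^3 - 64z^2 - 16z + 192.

z^3 - 3z^2 - 4z + 12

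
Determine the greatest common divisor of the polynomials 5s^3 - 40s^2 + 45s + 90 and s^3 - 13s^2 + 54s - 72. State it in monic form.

s^2 - 9s + 18

Apply the Euclidean algorithm:
  5s^3 - 40s^2 + 45s + 90 = (5)(s^3 - 13s^2 + 54s - 72) + (25s^2 - 225s + 450)
  s^3 - 13s^2 + 54s - 72 = ((1/25)s - 4/25)(25s^2 - 225s + 450) + (0)
Last nonzero remainder: 25s^2 - 225s + 450. Dividing through by 25 gives the monic gcd s^2 - 9s + 18.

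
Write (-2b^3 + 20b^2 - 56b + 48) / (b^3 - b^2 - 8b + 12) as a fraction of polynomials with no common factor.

(-2b + 12)/(b + 3)

Apply the Euclidean algorithm:
  -2b^3 + 20b^2 - 56b + 48 = (-2)(b^3 - b^2 - 8b + 12) + (18b^2 - 72b + 72)
  b^3 - b^2 - 8b + 12 = ((1/18)b + 1/6)(18b^2 - 72b + 72) + (0)
Last nonzero remainder: 18b^2 - 72b + 72. Dividing through by 18 gives the monic gcd b^2 - 4b + 4.
Cancel b^2 - 4b + 4 from numerator and denominator to get the reduced form.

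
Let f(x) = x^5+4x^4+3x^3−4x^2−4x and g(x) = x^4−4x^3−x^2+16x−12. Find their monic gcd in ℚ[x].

x^2+x−2

Repeated division with remainder:
  x^5+4x^4+3x^3−4x^2−4x = (x+8)(x^4−4x^3−x^2+16x−12) + (36x^3−12x^2−120x+96)
  x^4−4x^3−x^2+16x−12 = ((1/36)x−11/108)(36x^3−12x^2−120x+96) + ((10/9)x^2+(10/9)x−20/9)
  36x^3−12x^2−120x+96 = ((162/5)x−216/5)((10/9)x^2+(10/9)x−20/9) + (0)
Last nonzero remainder: (10/9)x^2+(10/9)x−20/9. Dividing through by 10/9 gives the monic gcd x^2+x−2.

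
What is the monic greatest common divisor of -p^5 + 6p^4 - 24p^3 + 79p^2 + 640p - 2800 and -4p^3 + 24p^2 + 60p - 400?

p^2 - p - 20

By polynomial division,
  -p^5 + 6p^4 - 24p^3 + 79p^2 + 640p - 2800 = ((1/4)p^2 + 39/4)(-4p^3 + 24p^2 + 60p - 400) + (-55p^2 + 55p + 1100)
  -4p^3 + 24p^2 + 60p - 400 = ((4/55)p - 4/11)(-55p^2 + 55p + 1100) + (0)
Last nonzero remainder: -55p^2 + 55p + 1100. Dividing through by -55 gives the monic gcd p^2 - p - 20.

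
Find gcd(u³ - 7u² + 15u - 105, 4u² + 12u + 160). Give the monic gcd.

By polynomial division,
  u³ - 7u² + 15u - 105 = ((1/4)u - 5/2)(4u² + 12u + 160) + (5u + 295)
  4u² + 12u + 160 = ((4/5)u - 224/5)(5u + 295) + (13376)
  5u + 295 = ((5/13376)u + 295/13376)(13376) + (0)
The last nonzero remainder is the constant 13376, so the polynomials are coprime and gcd = 1.

1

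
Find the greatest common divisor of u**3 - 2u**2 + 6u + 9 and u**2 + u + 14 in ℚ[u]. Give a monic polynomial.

By polynomial division,
  u**3 - 2u**2 + 6u + 9 = (u - 3)(u**2 + u + 14) + (-5u + 51)
  u**2 + u + 14 = (-(1/5)u - 56/25)(-5u + 51) + (3206/25)
  -5u + 51 = (-(125/3206)u + 1275/3206)(3206/25) + (0)
The last nonzero remainder is the constant 3206/25, so the polynomials are coprime and gcd = 1.

1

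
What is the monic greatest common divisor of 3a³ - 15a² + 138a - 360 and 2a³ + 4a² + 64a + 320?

Euclidean algorithm in ℚ[a]:
  3a³ - 15a² + 138a - 360 = (3/2)(2a³ + 4a² + 64a + 320) + (-21a² + 42a - 840)
  2a³ + 4a² + 64a + 320 = (-(2/21)a - 8/21)(-21a² + 42a - 840) + (0)
Last nonzero remainder: -21a² + 42a - 840. Dividing through by -21 gives the monic gcd a² - 2a + 40.

a² - 2a + 40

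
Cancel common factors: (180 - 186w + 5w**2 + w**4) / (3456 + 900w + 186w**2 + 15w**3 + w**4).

(5 - 6w + w**2)/(96 + 9w + w**2)

Euclidean algorithm in ℚ[w]:
  w**4 + 5w**2 - 186w + 180 = (w**4 + 15w**3 + 186w**2 + 900w + 3456) + (-15w**3 - 181w**2 - 1086w - 3276)
  w**4 + 15w**3 + 186w**2 + 900w + 3456 = (-(1/15)w - 44/225)(-15w**3 - 181w**2 - 1086w - 3276) + ((17596/225)w**2 + (35192/75)w + 70384/25)
  -15w**3 - 181w**2 - 1086w - 3276 = (-(3375/17596)w - 20475/17596)((17596/225)w**2 + (35192/75)w + 70384/25) + (0)
Last nonzero remainder: (17596/225)w**2 + (35192/75)w + 70384/25. Dividing through by 17596/225 gives the monic gcd w**2 + 6w + 36.
Cancel w**2 + 6w + 36 from numerator and denominator to get the reduced form.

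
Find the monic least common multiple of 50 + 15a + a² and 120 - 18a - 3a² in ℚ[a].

Apply the Euclidean algorithm:
  a² + 15a + 50 = (-1/3)(-3a² - 18a + 120) + (9a + 90)
  -3a² - 18a + 120 = (-(1/3)a + 4/3)(9a + 90) + (0)
Last nonzero remainder: 9a + 90. Dividing through by 9 gives the monic gcd a + 10.
Then lcm(f, g) = f·g / gcd(f, g); expanding and making the result monic gives the answer.

-200 - 10a + 11a² + a³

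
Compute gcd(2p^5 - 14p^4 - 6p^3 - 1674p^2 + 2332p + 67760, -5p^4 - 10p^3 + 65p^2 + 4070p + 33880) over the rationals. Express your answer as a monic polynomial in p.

Euclidean algorithm in ℚ[p]:
  2p^5 - 14p^4 - 6p^3 - 1674p^2 + 2332p + 67760 = (-(2/5)p + 18/5)(-5p^4 - 10p^3 + 65p^2 + 4070p + 33880) + (56p^3 - 280p^2 + 1232p - 54208)
  -5p^4 - 10p^3 + 65p^2 + 4070p + 33880 = (-(5/56)p - 5/8)(56p^3 - 280p^2 + 1232p - 54208) + (0)
Last nonzero remainder: 56p^3 - 280p^2 + 1232p - 54208. Dividing through by 56 gives the monic gcd p^3 - 5p^2 + 22p - 968.

p^3 - 5p^2 + 22p - 968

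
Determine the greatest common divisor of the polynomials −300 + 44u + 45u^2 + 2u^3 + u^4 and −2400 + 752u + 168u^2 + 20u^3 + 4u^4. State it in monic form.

−100 + 48u − u^2 + u^3

Euclidean algorithm in ℚ[u]:
  u^4 + 2u^3 + 45u^2 + 44u − 300 = (1/4)(4u^4 + 20u^3 + 168u^2 + 752u − 2400) + (−3u^3 + 3u^2 − 144u + 300)
  4u^4 + 20u^3 + 168u^2 + 752u − 2400 = (−(4/3)u − 8)(−3u^3 + 3u^2 − 144u + 300) + (0)
Last nonzero remainder: −3u^3 + 3u^2 − 144u + 300. Dividing through by −3 gives the monic gcd u^3 − u^2 + 48u − 100.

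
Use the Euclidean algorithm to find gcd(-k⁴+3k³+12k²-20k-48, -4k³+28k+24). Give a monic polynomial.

Repeated division with remainder:
  -k⁴+3k³+12k²-20k-48 = ((1/4)k-3/4)(-4k³+28k+24) + (5k²-5k-30)
  -4k³+28k+24 = (-(4/5)k-4/5)(5k²-5k-30) + (0)
Last nonzero remainder: 5k²-5k-30. Dividing through by 5 gives the monic gcd k²-k-6.

k²-k-6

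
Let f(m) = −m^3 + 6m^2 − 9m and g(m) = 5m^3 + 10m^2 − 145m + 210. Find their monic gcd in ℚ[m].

m − 3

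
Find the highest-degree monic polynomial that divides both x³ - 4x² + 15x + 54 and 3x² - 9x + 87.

Repeated division with remainder:
  x³ - 4x² + 15x + 54 = ((1/3)x - 1/3)(3x² - 9x + 87) + (-17x + 83)
  3x² - 9x + 87 = (-(3/17)x - 96/289)(-17x + 83) + (33111/289)
  -17x + 83 = (-(4913/33111)x + 23987/33111)(33111/289) + (0)
The last nonzero remainder is the constant 33111/289, so the polynomials are coprime and gcd = 1.

1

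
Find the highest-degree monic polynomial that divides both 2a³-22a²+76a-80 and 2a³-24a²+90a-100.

a²-7a+10

Apply the Euclidean algorithm:
  2a³-22a²+76a-80 = (2a³-24a²+90a-100) + (2a²-14a+20)
  2a³-24a²+90a-100 = (a-5)(2a²-14a+20) + (0)
Last nonzero remainder: 2a²-14a+20. Dividing through by 2 gives the monic gcd a²-7a+10.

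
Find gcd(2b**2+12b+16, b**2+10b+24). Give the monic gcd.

b+4

Apply the Euclidean algorithm:
  2b**2+12b+16 = (2)(b**2+10b+24) + (−8b−32)
  b**2+10b+24 = (−(1/8)b−3/4)(−8b−32) + (0)
Last nonzero remainder: −8b−32. Dividing through by −8 gives the monic gcd b+4.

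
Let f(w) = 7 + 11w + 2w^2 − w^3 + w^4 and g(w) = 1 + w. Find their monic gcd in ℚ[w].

1 + w

Apply the Euclidean algorithm:
  w^4 − w^3 + 2w^2 + 11w + 7 = (w^3 − 2w^2 + 4w + 7)(w + 1) + (0)
The last nonzero remainder w + 1 is already monic.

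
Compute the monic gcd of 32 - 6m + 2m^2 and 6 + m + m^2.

1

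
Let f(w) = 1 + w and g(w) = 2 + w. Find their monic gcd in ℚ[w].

By polynomial division,
  w + 1 = (w + 2) + (-1)
  w + 2 = (-w - 2)(-1) + (0)
The last nonzero remainder is the constant -1, so the polynomials are coprime and gcd = 1.

1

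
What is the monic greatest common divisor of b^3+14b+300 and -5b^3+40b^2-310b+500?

b^2-6b+50

Euclidean algorithm in ℚ[b]:
  b^3+14b+300 = (-1/5)(-5b^3+40b^2-310b+500) + (8b^2-48b+400)
  -5b^3+40b^2-310b+500 = (-(5/8)b+5/4)(8b^2-48b+400) + (0)
Last nonzero remainder: 8b^2-48b+400. Dividing through by 8 gives the monic gcd b^2-6b+50.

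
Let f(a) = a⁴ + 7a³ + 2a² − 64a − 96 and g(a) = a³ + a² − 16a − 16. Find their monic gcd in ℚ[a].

a + 4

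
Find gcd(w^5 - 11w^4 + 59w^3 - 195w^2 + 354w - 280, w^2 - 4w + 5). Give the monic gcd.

w^2 - 4w + 5

Repeated division with remainder:
  w^5 - 11w^4 + 59w^3 - 195w^2 + 354w - 280 = (w^3 - 7w^2 + 26w - 56)(w^2 - 4w + 5) + (0)
The last nonzero remainder w^2 - 4w + 5 is already monic.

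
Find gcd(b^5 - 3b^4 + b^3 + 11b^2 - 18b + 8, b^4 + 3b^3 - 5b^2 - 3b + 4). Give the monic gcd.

b^2 - 2b + 1

Euclidean algorithm in ℚ[b]:
  b^5 - 3b^4 + b^3 + 11b^2 - 18b + 8 = (b - 6)(b^4 + 3b^3 - 5b^2 - 3b + 4) + (24b^3 - 16b^2 - 40b + 32)
  b^4 + 3b^3 - 5b^2 - 3b + 4 = ((1/24)b + 11/72)(24b^3 - 16b^2 - 40b + 32) + (-(8/9)b^2 + (16/9)b - 8/9)
  24b^3 - 16b^2 - 40b + 32 = (-27b - 36)(-(8/9)b^2 + (16/9)b - 8/9) + (0)
Last nonzero remainder: -(8/9)b^2 + (16/9)b - 8/9. Dividing through by -8/9 gives the monic gcd b^2 - 2b + 1.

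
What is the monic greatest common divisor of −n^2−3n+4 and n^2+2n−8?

By polynomial division,
  −n^2−3n+4 = (−1)(n^2+2n−8) + (−n−4)
  n^2+2n−8 = (−n+2)(−n−4) + (0)
Last nonzero remainder: −n−4. Dividing through by −1 gives the monic gcd n+4.

n+4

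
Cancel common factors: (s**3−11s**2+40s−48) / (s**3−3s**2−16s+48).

(s−4)/(s+4)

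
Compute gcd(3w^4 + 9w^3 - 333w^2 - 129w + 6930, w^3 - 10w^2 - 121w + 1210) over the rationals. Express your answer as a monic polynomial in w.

Euclidean algorithm in ℚ[w]:
  3w^4 + 9w^3 - 333w^2 - 129w + 6930 = (3w + 39)(w^3 - 10w^2 - 121w + 1210) + (420w^2 + 960w - 40260)
  w^3 - 10w^2 - 121w + 1210 = ((1/420)w - 43/1470)(420w^2 + 960w - 40260) + ((144/49)w + 1584/49)
  420w^2 + 960w - 40260 = ((1715/12)w - 14945/12)((144/49)w + 1584/49) + (0)
Last nonzero remainder: (144/49)w + 1584/49. Dividing through by 144/49 gives the monic gcd w + 11.

w + 11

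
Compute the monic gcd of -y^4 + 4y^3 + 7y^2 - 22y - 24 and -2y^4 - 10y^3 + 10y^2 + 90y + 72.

y^2 - 2y - 3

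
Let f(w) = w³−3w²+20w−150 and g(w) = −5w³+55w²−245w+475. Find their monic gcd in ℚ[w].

Repeated division with remainder:
  w³−3w²+20w−150 = (−1/5)(−5w³+55w²−245w+475) + (8w²−29w−55)
  −5w³+55w²−245w+475 = (−(5/8)w+295/64)(8w²−29w−55) + (−(9325/64)w+46625/64)
  8w²−29w−55 = (−(512/9325)w−704/9325)(−(9325/64)w+46625/64) + (0)
Last nonzero remainder: −(9325/64)w+46625/64. Dividing through by −9325/64 gives the monic gcd w−5.

w−5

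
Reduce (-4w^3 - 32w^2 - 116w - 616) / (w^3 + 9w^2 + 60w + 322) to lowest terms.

Apply the Euclidean algorithm:
  -4w^3 - 32w^2 - 116w - 616 = (-4)(w^3 + 9w^2 + 60w + 322) + (4w^2 + 124w + 672)
  w^3 + 9w^2 + 60w + 322 = ((1/4)w - 11/2)(4w^2 + 124w + 672) + (574w + 4018)
  4w^2 + 124w + 672 = ((2/287)w + 48/287)(574w + 4018) + (0)
Last nonzero remainder: 574w + 4018. Dividing through by 574 gives the monic gcd w + 7.
Cancel w + 7 from numerator and denominator to get the reduced form.

(-4w^2 - 4w - 88)/(w^2 + 2w + 46)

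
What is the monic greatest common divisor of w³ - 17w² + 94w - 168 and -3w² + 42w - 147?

Euclidean algorithm in ℚ[w]:
  w³ - 17w² + 94w - 168 = (-(1/3)w + 1)(-3w² + 42w - 147) + (3w - 21)
  -3w² + 42w - 147 = (-w + 7)(3w - 21) + (0)
Last nonzero remainder: 3w - 21. Dividing through by 3 gives the monic gcd w - 7.

w - 7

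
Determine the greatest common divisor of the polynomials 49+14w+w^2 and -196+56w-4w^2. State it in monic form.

1

Euclidean algorithm in ℚ[w]:
  w^2+14w+49 = (-1/4)(-4w^2+56w-196) + (28w)
  -4w^2+56w-196 = (-(1/7)w+2)(28w) + (-196)
  28w = (-(1/7)w)(-196) + (0)
The last nonzero remainder is the constant -196, so the polynomials are coprime and gcd = 1.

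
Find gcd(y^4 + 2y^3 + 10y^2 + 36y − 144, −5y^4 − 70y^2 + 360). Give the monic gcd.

y^3 − 2y^2 + 18y − 36

Euclidean algorithm in ℚ[y]:
  y^4 + 2y^3 + 10y^2 + 36y − 144 = (−1/5)(−5y^4 − 70y^2 + 360) + (2y^3 − 4y^2 + 36y − 72)
  −5y^4 − 70y^2 + 360 = (−(5/2)y − 5)(2y^3 − 4y^2 + 36y − 72) + (0)
Last nonzero remainder: 2y^3 − 4y^2 + 36y − 72. Dividing through by 2 gives the monic gcd y^3 − 2y^2 + 18y − 36.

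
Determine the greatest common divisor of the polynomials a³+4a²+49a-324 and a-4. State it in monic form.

a-4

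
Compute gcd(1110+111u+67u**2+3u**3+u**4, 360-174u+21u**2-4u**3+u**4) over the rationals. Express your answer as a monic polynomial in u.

By polynomial division,
  u**4+3u**3+67u**2+111u+1110 = (u**4-4u**3+21u**2-174u+360) + (7u**3+46u**2+285u+750)
  u**4-4u**3+21u**2-174u+360 = ((1/7)u-74/49)(7u**3+46u**2+285u+750) + ((2438/49)u**2+(7314/49)u+73140/49)
  7u**3+46u**2+285u+750 = ((343/2438)u+1225/2438)((2438/49)u**2+(7314/49)u+73140/49) + (0)
Last nonzero remainder: (2438/49)u**2+(7314/49)u+73140/49. Dividing through by 2438/49 gives the monic gcd u**2+3u+30.

30+3u+u**2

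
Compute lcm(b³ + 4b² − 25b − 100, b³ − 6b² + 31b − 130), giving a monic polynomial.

Apply the Euclidean algorithm:
  b³ + 4b² − 25b − 100 = (b³ − 6b² + 31b − 130) + (10b² − 56b + 30)
  b³ − 6b² + 31b − 130 = ((1/10)b − 1/25)(10b² − 56b + 30) + ((644/25)b − 644/5)
  10b² − 56b + 30 = ((125/322)b − 75/322)((644/25)b − 644/5) + (0)
Last nonzero remainder: (644/25)b − 644/5. Dividing through by 644/25 gives the monic gcd b − 5.
Then lcm(f, g) = f·g / gcd(f, g); expanding and making the result monic gives the answer.

b⁵ + 3b⁴ − 3b³ + 29b² − 550b − 2600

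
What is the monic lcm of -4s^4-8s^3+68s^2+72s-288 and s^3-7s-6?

s^6+5s^5-9s^4-65s^3-16s^2+180s+144

Apply the Euclidean algorithm:
  -4s^4-8s^3+68s^2+72s-288 = (-4s-8)(s^3-7s-6) + (40s^2-8s-336)
  s^3-7s-6 = ((1/40)s+1/200)(40s^2-8s-336) + ((36/25)s-108/25)
  40s^2-8s-336 = ((250/9)s+700/9)((36/25)s-108/25) + (0)
Last nonzero remainder: (36/25)s-108/25. Dividing through by 36/25 gives the monic gcd s-3.
Then lcm(f, g) = f·g / gcd(f, g); expanding and making the result monic gives the answer.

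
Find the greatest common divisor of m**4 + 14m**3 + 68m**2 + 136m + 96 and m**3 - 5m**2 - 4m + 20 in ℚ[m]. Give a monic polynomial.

m + 2

Repeated division with remainder:
  m**4 + 14m**3 + 68m**2 + 136m + 96 = (m + 19)(m**3 - 5m**2 - 4m + 20) + (167m**2 + 192m - 284)
  m**3 - 5m**2 - 4m + 20 = ((1/167)m - 1027/27889)(167m**2 + 192m - 284) + ((133056/27889)m + 266112/27889)
  167m**2 + 192m - 284 = ((4657463/133056)m - 1980119/66528)((133056/27889)m + 266112/27889) + (0)
Last nonzero remainder: (133056/27889)m + 266112/27889. Dividing through by 133056/27889 gives the monic gcd m + 2.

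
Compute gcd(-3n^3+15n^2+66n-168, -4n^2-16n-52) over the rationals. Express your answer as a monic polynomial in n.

Repeated division with remainder:
  -3n^3+15n^2+66n-168 = ((3/4)n-27/4)(-4n^2-16n-52) + (-3n-519)
  -4n^2-16n-52 = ((4/3)n-676/3)(-3n-519) + (-117000)
  -3n-519 = ((1/39000)n+173/39000)(-117000) + (0)
The last nonzero remainder is the constant -117000, so the polynomials are coprime and gcd = 1.

1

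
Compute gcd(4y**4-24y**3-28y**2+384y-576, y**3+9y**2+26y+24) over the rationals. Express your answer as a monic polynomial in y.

Apply the Euclidean algorithm:
  4y**4-24y**3-28y**2+384y-576 = (4y-60)(y**3+9y**2+26y+24) + (408y**2+1848y+864)
  y**3+9y**2+26y+24 = ((1/408)y+19/1734)(408y**2+1848y+864) + ((1050/289)y+4200/289)
  408y**2+1848y+864 = ((19652/175)y+10404/175)((1050/289)y+4200/289) + (0)
Last nonzero remainder: (1050/289)y+4200/289. Dividing through by 1050/289 gives the monic gcd y+4.

y+4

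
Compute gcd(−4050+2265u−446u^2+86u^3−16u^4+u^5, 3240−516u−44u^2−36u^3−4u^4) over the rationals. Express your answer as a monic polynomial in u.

−81+21u−u^2+u^3

Apply the Euclidean algorithm:
  u^5−16u^4+86u^3−446u^2+2265u−4050 = (−(1/4)u+25/4)(−4u^4−36u^3−44u^2−516u+3240) + (300u^3−300u^2+6300u−24300)
  −4u^4−36u^3−44u^2−516u+3240 = (−(1/75)u−2/15)(300u^3−300u^2+6300u−24300) + (0)
Last nonzero remainder: 300u^3−300u^2+6300u−24300. Dividing through by 300 gives the monic gcd u^3−u^2+21u−81.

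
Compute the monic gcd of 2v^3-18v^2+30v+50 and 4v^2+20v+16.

Euclidean algorithm in ℚ[v]:
  2v^3-18v^2+30v+50 = ((1/2)v-7)(4v^2+20v+16) + (162v+162)
  4v^2+20v+16 = ((2/81)v+8/81)(162v+162) + (0)
Last nonzero remainder: 162v+162. Dividing through by 162 gives the monic gcd v+1.

v+1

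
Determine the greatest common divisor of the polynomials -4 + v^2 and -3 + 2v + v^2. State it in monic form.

1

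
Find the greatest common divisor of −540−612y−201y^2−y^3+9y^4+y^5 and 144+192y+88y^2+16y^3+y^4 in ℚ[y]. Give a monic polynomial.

Apply the Euclidean algorithm:
  y^5+9y^4−y^3−201y^2−612y−540 = (y−7)(y^4+16y^3+88y^2+192y+144) + (23y^3+223y^2+588y+468)
  y^4+16y^3+88y^2+192y+144 = ((1/23)y+145/529)(23y^3+223y^2+588y+468) + ((693/529)y^2+(5544/529)y+8316/529)
  23y^3+223y^2+588y+468 = ((12167/693)y+6877/231)((693/529)y^2+(5544/529)y+8316/529) + (0)
Last nonzero remainder: (693/529)y^2+(5544/529)y+8316/529. Dividing through by 693/529 gives the monic gcd y^2+8y+12.

12+8y+y^2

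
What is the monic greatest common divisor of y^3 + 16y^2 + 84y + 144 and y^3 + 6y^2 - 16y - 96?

y^2 + 10y + 24

By polynomial division,
  y^3 + 16y^2 + 84y + 144 = (y^3 + 6y^2 - 16y - 96) + (10y^2 + 100y + 240)
  y^3 + 6y^2 - 16y - 96 = ((1/10)y - 2/5)(10y^2 + 100y + 240) + (0)
Last nonzero remainder: 10y^2 + 100y + 240. Dividing through by 10 gives the monic gcd y^2 + 10y + 24.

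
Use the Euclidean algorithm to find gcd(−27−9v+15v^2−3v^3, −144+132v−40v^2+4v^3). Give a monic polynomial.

9−6v+v^2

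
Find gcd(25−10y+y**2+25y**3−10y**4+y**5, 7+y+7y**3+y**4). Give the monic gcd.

1+y**3

Euclidean algorithm in ℚ[y]:
  y**5−10y**4+25y**3+y**2−10y+25 = (y−17)(y**4+7y**3+y+7) + (144y**3+144)
  y**4+7y**3+y+7 = ((1/144)y+7/144)(144y**3+144) + (0)
Last nonzero remainder: 144y**3+144. Dividing through by 144 gives the monic gcd y**3+1.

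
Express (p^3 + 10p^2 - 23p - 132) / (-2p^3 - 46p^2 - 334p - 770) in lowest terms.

(-p^2 + p + 12)/(2p^2 + 24p + 70)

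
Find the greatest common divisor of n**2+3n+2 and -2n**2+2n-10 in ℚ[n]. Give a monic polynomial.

1

Repeated division with remainder:
  n**2+3n+2 = (-1/2)(-2n**2+2n-10) + (4n-3)
  -2n**2+2n-10 = (-(1/2)n+1/8)(4n-3) + (-77/8)
  4n-3 = (-(32/77)n+24/77)(-77/8) + (0)
The last nonzero remainder is the constant -77/8, so the polynomials are coprime and gcd = 1.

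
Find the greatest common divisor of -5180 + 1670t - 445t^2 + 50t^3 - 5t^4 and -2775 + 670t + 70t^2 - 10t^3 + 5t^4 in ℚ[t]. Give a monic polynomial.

37 - 4t + t^2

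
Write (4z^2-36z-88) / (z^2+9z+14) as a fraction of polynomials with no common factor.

(4z-44)/(z+7)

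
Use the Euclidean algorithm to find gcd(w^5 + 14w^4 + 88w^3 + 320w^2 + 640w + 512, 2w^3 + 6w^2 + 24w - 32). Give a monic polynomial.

Apply the Euclidean algorithm:
  w^5 + 14w^4 + 88w^3 + 320w^2 + 640w + 512 = ((1/2)w^2 + (11/2)w + 43/2)(2w^3 + 6w^2 + 24w - 32) + (75w^2 + 300w + 1200)
  2w^3 + 6w^2 + 24w - 32 = ((2/75)w - 2/75)(75w^2 + 300w + 1200) + (0)
Last nonzero remainder: 75w^2 + 300w + 1200. Dividing through by 75 gives the monic gcd w^2 + 4w + 16.

w^2 + 4w + 16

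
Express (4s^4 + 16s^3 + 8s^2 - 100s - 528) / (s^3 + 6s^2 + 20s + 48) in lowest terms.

By polynomial division,
  4s^4 + 16s^3 + 8s^2 - 100s - 528 = (4s - 8)(s^3 + 6s^2 + 20s + 48) + (-24s^2 - 132s - 144)
  s^3 + 6s^2 + 20s + 48 = (-(1/24)s - 1/48)(-24s^2 - 132s - 144) + ((45/4)s + 45)
  -24s^2 - 132s - 144 = (-(32/15)s - 16/5)((45/4)s + 45) + (0)
Last nonzero remainder: (45/4)s + 45. Dividing through by 45/4 gives the monic gcd s + 4.
Cancel s + 4 from numerator and denominator to get the reduced form.

(4s^3 + 8s - 132)/(s^2 + 2s + 12)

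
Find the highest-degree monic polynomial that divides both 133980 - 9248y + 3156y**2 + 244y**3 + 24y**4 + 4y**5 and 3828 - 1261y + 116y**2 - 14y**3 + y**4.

87 + y + y**2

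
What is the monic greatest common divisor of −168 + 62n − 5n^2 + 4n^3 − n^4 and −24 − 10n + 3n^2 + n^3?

−3 + n

Repeated division with remainder:
  −n^4 + 4n^3 − 5n^2 + 62n − 168 = (−n + 7)(n^3 + 3n^2 − 10n − 24) + (−36n^2 + 108n)
  n^3 + 3n^2 − 10n − 24 = (−(1/36)n − 1/6)(−36n^2 + 108n) + (8n − 24)
  −36n^2 + 108n = (−(9/2)n)(8n − 24) + (0)
Last nonzero remainder: 8n − 24. Dividing through by 8 gives the monic gcd n − 3.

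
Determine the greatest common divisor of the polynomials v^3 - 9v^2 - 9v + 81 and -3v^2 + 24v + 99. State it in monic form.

v + 3

Apply the Euclidean algorithm:
  v^3 - 9v^2 - 9v + 81 = (-(1/3)v + 1/3)(-3v^2 + 24v + 99) + (16v + 48)
  -3v^2 + 24v + 99 = (-(3/16)v + 33/16)(16v + 48) + (0)
Last nonzero remainder: 16v + 48. Dividing through by 16 gives the monic gcd v + 3.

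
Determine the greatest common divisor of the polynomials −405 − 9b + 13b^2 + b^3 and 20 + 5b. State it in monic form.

Euclidean algorithm in ℚ[b]:
  b^3 + 13b^2 − 9b − 405 = ((1/5)b^2 + (9/5)b − 9)(5b + 20) + (−225)
  5b + 20 = (−(1/45)b − 4/45)(−225) + (0)
The last nonzero remainder is the constant −225, so the polynomials are coprime and gcd = 1.

1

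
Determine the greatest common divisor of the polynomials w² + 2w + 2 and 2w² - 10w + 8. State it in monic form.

Repeated division with remainder:
  w² + 2w + 2 = (1/2)(2w² - 10w + 8) + (7w - 2)
  2w² - 10w + 8 = ((2/7)w - 66/49)(7w - 2) + (260/49)
  7w - 2 = ((343/260)w - 49/130)(260/49) + (0)
The last nonzero remainder is the constant 260/49, so the polynomials are coprime and gcd = 1.

1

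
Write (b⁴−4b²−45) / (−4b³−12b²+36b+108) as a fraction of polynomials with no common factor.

(−b²−5)/(4b+12)

By polynomial division,
  b⁴−4b²−45 = (−(1/4)b+3/4)(−4b³−12b²+36b+108) + (14b²−126)
  −4b³−12b²+36b+108 = (−(2/7)b−6/7)(14b²−126) + (0)
Last nonzero remainder: 14b²−126. Dividing through by 14 gives the monic gcd b²−9.
Cancel b²−9 from numerator and denominator to get the reduced form.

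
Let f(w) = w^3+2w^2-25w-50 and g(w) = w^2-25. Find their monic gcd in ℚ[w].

w^2-25

By polynomial division,
  w^3+2w^2-25w-50 = (w+2)(w^2-25) + (0)
The last nonzero remainder w^2-25 is already monic.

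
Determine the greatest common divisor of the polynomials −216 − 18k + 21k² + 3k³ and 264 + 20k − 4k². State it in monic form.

6 + k

Apply the Euclidean algorithm:
  3k³ + 21k² − 18k − 216 = (−(3/4)k − 9)(−4k² + 20k + 264) + (360k + 2160)
  −4k² + 20k + 264 = (−(1/90)k + 11/90)(360k + 2160) + (0)
Last nonzero remainder: 360k + 2160. Dividing through by 360 gives the monic gcd k + 6.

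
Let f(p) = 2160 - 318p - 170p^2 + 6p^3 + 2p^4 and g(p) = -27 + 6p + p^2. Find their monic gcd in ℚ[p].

Repeated division with remainder:
  2p^4 + 6p^3 - 170p^2 - 318p + 2160 = (2p^2 - 6p - 80)(p^2 + 6p - 27) + (0)
The last nonzero remainder p^2 + 6p - 27 is already monic.

-27 + 6p + p^2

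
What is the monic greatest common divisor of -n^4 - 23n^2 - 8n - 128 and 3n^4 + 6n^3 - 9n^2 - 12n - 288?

n^2 + n + 8

Euclidean algorithm in ℚ[n]:
  -n^4 - 23n^2 - 8n - 128 = (-1/3)(3n^4 + 6n^3 - 9n^2 - 12n - 288) + (2n^3 - 26n^2 - 12n - 224)
  3n^4 + 6n^3 - 9n^2 - 12n - 288 = ((3/2)n + 45/2)(2n^3 - 26n^2 - 12n - 224) + (594n^2 + 594n + 4752)
  2n^3 - 26n^2 - 12n - 224 = ((1/297)n - 14/297)(594n^2 + 594n + 4752) + (0)
Last nonzero remainder: 594n^2 + 594n + 4752. Dividing through by 594 gives the monic gcd n^2 + n + 8.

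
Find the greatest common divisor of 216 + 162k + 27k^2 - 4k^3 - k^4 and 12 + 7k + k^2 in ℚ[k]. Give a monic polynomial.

12 + 7k + k^2

Euclidean algorithm in ℚ[k]:
  -k^4 - 4k^3 + 27k^2 + 162k + 216 = (-k^2 + 3k + 18)(k^2 + 7k + 12) + (0)
The last nonzero remainder k^2 + 7k + 12 is already monic.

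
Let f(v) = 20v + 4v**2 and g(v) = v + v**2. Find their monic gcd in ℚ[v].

v

Repeated division with remainder:
  4v**2 + 20v = (4)(v**2 + v) + (16v)
  v**2 + v = ((1/16)v + 1/16)(16v) + (0)
Last nonzero remainder: 16v. Dividing through by 16 gives the monic gcd v.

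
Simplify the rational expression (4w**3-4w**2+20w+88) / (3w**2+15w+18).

Repeated division with remainder:
  4w**3-4w**2+20w+88 = ((4/3)w-8)(3w**2+15w+18) + (116w+232)
  3w**2+15w+18 = ((3/116)w+9/116)(116w+232) + (0)
Last nonzero remainder: 116w+232. Dividing through by 116 gives the monic gcd w+2.
Cancel w+2 from numerator and denominator to get the reduced form.

(4w**2-12w+44)/(3w+9)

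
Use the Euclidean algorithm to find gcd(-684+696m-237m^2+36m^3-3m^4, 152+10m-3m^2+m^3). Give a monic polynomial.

By polynomial division,
  -3m^4+36m^3-237m^2+696m-684 = (-3m+27)(m^3-3m^2+10m+152) + (-126m^2+882m-4788)
  m^3-3m^2+10m+152 = (-(1/126)m-2/63)(-126m^2+882m-4788) + (0)
Last nonzero remainder: -126m^2+882m-4788. Dividing through by -126 gives the monic gcd m^2-7m+38.

38-7m+m^2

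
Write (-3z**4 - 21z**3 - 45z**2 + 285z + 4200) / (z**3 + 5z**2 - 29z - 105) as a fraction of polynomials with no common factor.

By polynomial division,
  -3z**4 - 21z**3 - 45z**2 + 285z + 4200 = (-3z - 6)(z**3 + 5z**2 - 29z - 105) + (-102z**2 - 204z + 3570)
  z**3 + 5z**2 - 29z - 105 = (-(1/102)z - 1/34)(-102z**2 - 204z + 3570) + (0)
Last nonzero remainder: -102z**2 - 204z + 3570. Dividing through by -102 gives the monic gcd z**2 + 2z - 35.
Cancel z**2 + 2z - 35 from numerator and denominator to get the reduced form.

(-3z**2 - 15z - 120)/(z + 3)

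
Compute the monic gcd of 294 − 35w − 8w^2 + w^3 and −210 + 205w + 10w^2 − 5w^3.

−42 − w + w^2

Apply the Euclidean algorithm:
  w^3 − 8w^2 − 35w + 294 = (−1/5)(−5w^3 + 10w^2 + 205w − 210) + (−6w^2 + 6w + 252)
  −5w^3 + 10w^2 + 205w − 210 = ((5/6)w − 5/6)(−6w^2 + 6w + 252) + (0)
Last nonzero remainder: −6w^2 + 6w + 252. Dividing through by −6 gives the monic gcd w^2 − w − 42.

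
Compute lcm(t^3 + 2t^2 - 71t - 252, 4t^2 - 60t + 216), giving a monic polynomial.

t^4 - 4t^3 - 83t^2 + 174t + 1512

Apply the Euclidean algorithm:
  t^3 + 2t^2 - 71t - 252 = ((1/4)t + 17/4)(4t^2 - 60t + 216) + (130t - 1170)
  4t^2 - 60t + 216 = ((2/65)t - 12/65)(130t - 1170) + (0)
Last nonzero remainder: 130t - 1170. Dividing through by 130 gives the monic gcd t - 9.
Then lcm(f, g) = f·g / gcd(f, g); expanding and making the result monic gives the answer.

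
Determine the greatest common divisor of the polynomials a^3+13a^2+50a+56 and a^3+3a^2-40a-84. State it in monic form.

a^2+9a+14

Repeated division with remainder:
  a^3+13a^2+50a+56 = (a^3+3a^2-40a-84) + (10a^2+90a+140)
  a^3+3a^2-40a-84 = ((1/10)a-3/5)(10a^2+90a+140) + (0)
Last nonzero remainder: 10a^2+90a+140. Dividing through by 10 gives the monic gcd a^2+9a+14.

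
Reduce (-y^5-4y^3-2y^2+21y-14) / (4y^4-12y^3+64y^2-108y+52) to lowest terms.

Repeated division with remainder:
  -y^5-4y^3-2y^2+21y-14 = (-(1/4)y-3/4)(4y^4-12y^3+64y^2-108y+52) + (3y^3+19y^2-47y+25)
  4y^4-12y^3+64y^2-108y+52 = ((4/3)y-112/9)(3y^3+19y^2-47y+25) + ((3268/9)y^2-(6536/9)y+3268/9)
  3y^3+19y^2-47y+25 = ((27/3268)y+225/3268)((3268/9)y^2-(6536/9)y+3268/9) + (0)
Last nonzero remainder: (3268/9)y^2-(6536/9)y+3268/9. Dividing through by 3268/9 gives the monic gcd y^2-2y+1.
Cancel y^2-2y+1 from numerator and denominator to get the reduced form.

(-y^3-2y^2-7y-14)/(4y^2-4y+52)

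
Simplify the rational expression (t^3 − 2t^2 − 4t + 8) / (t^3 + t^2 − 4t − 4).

Apply the Euclidean algorithm:
  t^3 − 2t^2 − 4t + 8 = (t^3 + t^2 − 4t − 4) + (−3t^2 + 12)
  t^3 + t^2 − 4t − 4 = (−(1/3)t − 1/3)(−3t^2 + 12) + (0)
Last nonzero remainder: −3t^2 + 12. Dividing through by −3 gives the monic gcd t^2 − 4.
Cancel t^2 − 4 from numerator and denominator to get the reduced form.

(t − 2)/(t + 1)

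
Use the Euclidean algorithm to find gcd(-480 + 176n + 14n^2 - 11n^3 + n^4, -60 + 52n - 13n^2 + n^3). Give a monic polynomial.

Repeated division with remainder:
  n^4 - 11n^3 + 14n^2 + 176n - 480 = (n + 2)(n^3 - 13n^2 + 52n - 60) + (-12n^2 + 132n - 360)
  n^3 - 13n^2 + 52n - 60 = (-(1/12)n + 1/6)(-12n^2 + 132n - 360) + (0)
Last nonzero remainder: -12n^2 + 132n - 360. Dividing through by -12 gives the monic gcd n^2 - 11n + 30.

30 - 11n + n^2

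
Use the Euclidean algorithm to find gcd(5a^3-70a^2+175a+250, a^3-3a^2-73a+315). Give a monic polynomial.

a-5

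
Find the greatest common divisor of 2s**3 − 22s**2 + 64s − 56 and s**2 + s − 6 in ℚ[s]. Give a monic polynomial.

Repeated division with remainder:
  2s**3 − 22s**2 + 64s − 56 = (2s − 24)(s**2 + s − 6) + (100s − 200)
  s**2 + s − 6 = ((1/100)s + 3/100)(100s − 200) + (0)
Last nonzero remainder: 100s − 200. Dividing through by 100 gives the monic gcd s − 2.

s − 2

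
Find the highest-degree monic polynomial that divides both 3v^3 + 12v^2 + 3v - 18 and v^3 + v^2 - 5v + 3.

Repeated division with remainder:
  3v^3 + 12v^2 + 3v - 18 = (3)(v^3 + v^2 - 5v + 3) + (9v^2 + 18v - 27)
  v^3 + v^2 - 5v + 3 = ((1/9)v - 1/9)(9v^2 + 18v - 27) + (0)
Last nonzero remainder: 9v^2 + 18v - 27. Dividing through by 9 gives the monic gcd v^2 + 2v - 3.

v^2 + 2v - 3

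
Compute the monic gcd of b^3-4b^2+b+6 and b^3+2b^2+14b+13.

Apply the Euclidean algorithm:
  b^3-4b^2+b+6 = (b^3+2b^2+14b+13) + (-6b^2-13b-7)
  b^3+2b^2+14b+13 = (-(1/6)b+1/36)(-6b^2-13b-7) + ((475/36)b+475/36)
  -6b^2-13b-7 = (-(216/475)b-252/475)((475/36)b+475/36) + (0)
Last nonzero remainder: (475/36)b+475/36. Dividing through by 475/36 gives the monic gcd b+1.

b+1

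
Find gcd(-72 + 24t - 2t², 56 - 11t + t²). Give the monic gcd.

1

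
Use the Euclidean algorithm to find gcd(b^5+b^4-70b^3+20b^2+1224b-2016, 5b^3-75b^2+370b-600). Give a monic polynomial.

By polynomial division,
  b^5+b^4-70b^3+20b^2+1224b-2016 = ((1/5)b^2+(16/5)b+96/5)(5b^3-75b^2+370b-600) + (396b^2-3960b+9504)
  5b^3-75b^2+370b-600 = ((5/396)b-25/396)(396b^2-3960b+9504) + (0)
Last nonzero remainder: 396b^2-3960b+9504. Dividing through by 396 gives the monic gcd b^2-10b+24.

b^2-10b+24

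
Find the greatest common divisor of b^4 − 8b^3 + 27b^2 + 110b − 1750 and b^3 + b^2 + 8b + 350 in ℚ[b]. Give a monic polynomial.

By polynomial division,
  b^4 − 8b^3 + 27b^2 + 110b − 1750 = (b − 9)(b^3 + b^2 + 8b + 350) + (28b^2 − 168b + 1400)
  b^3 + b^2 + 8b + 350 = ((1/28)b + 1/4)(28b^2 − 168b + 1400) + (0)
Last nonzero remainder: 28b^2 − 168b + 1400. Dividing through by 28 gives the monic gcd b^2 − 6b + 50.

b^2 − 6b + 50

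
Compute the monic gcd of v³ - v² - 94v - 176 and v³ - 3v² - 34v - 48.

v + 2

Euclidean algorithm in ℚ[v]:
  v³ - v² - 94v - 176 = (v³ - 3v² - 34v - 48) + (2v² - 60v - 128)
  v³ - 3v² - 34v - 48 = ((1/2)v + 27/2)(2v² - 60v - 128) + (840v + 1680)
  2v² - 60v - 128 = ((1/420)v - 8/105)(840v + 1680) + (0)
Last nonzero remainder: 840v + 1680. Dividing through by 840 gives the monic gcd v + 2.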